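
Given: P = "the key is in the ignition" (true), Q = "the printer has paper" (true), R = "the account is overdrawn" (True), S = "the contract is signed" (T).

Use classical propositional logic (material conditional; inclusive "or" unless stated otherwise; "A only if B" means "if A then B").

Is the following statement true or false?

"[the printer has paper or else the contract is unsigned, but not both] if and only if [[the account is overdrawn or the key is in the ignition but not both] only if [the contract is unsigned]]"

Values: Q=T, S=T, R=T, P=T.
In symbols: (Q ⊕ ¬S) ↔ ((R ⊕ P) → ¬S)

¬S = ¬T = F
Q ⊕ ¬S = T ⊕ F = T
R ⊕ P = T ⊕ T = F
¬S = ¬T = F
(R ⊕ P) → ¬S = F → F = T
(Q ⊕ ¬S) ↔ ((R ⊕ P) → ¬S) = T ↔ T = T

True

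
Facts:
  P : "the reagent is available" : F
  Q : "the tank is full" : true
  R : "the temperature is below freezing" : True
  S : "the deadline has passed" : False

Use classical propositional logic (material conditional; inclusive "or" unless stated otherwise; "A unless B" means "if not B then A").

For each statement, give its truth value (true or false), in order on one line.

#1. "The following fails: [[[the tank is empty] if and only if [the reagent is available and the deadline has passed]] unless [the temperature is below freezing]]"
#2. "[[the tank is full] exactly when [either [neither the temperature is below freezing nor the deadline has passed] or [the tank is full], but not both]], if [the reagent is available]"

#1 F; #2 T

#1: In symbols: ¬((¬Q ↔ (P ∧ S)) ∨ R)

¬Q = ¬T = F
P ∧ S = F ∧ F = F
¬Q ↔ (P ∧ S) = F ↔ F = T
(¬Q ↔ (P ∧ S)) ∨ R = T ∨ T = T
¬((¬Q ↔ (P ∧ S)) ∨ R) = ¬T = F
So #1 is false.

#2: Formalization: P → (Q ↔ ((R ↓ S) ⊕ Q))

R ↓ S = T ↓ F = F
(R ↓ S) ⊕ Q = F ⊕ T = T
Q ↔ ((R ↓ S) ⊕ Q) = T ↔ T = T
P → (Q ↔ ((R ↓ S) ⊕ Q)) = F → T = T
Hence #2 is true.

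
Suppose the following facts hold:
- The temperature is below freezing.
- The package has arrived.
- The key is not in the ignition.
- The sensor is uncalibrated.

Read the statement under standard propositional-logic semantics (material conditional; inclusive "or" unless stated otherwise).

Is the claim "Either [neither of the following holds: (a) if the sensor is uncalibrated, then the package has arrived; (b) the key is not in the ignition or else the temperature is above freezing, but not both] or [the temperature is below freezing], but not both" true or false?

The statement is true.

Let S = "the sensor is calibrated" (F), Q = "the package has arrived" (T), R = "the key is in the ignition" (F), P = "the temperature is below freezing" (T).
This is ((¬S → Q) ↓ (¬R ⊕ ¬P)) ⊕ P.

¬S = ¬F = T
¬S → Q = T → T = T
¬R = ¬F = T
¬P = ¬T = F
¬R ⊕ ¬P = T ⊕ F = T
(¬S → Q) ↓ (¬R ⊕ ¬P) = T ↓ T = F
((¬S → Q) ↓ (¬R ⊕ ¬P)) ⊕ P = F ⊕ T = T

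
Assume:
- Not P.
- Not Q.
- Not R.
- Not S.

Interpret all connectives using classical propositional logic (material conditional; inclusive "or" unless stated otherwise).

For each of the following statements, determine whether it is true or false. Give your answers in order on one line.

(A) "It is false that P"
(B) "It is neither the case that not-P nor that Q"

(A) True; (B) False

(A): Formalization: ~P

~P = ~F = T
Hence (A) is true.

(B): This is ~P nor Q.

~P = ~F = T
~P nor Q = T nor F = F
So (B) is false.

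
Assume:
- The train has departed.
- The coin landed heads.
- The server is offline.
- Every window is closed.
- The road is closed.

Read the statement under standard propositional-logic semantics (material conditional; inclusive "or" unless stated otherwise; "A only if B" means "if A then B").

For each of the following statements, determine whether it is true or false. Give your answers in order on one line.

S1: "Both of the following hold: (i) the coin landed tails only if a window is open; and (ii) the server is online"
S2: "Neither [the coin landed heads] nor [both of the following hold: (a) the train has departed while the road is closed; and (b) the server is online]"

S1 F; S2 F

Let Q = "the coin landed heads" (True), S = "a window is open" (False), R = "the server is online" (False), P = "the train has departed" (True), U = "the road is closed" (True).

S1: This is (not Q -> S) and R.

not Q = not True = False
not Q -> S = False -> False = True
(not Q -> S) and R = True and False = False
Hence S1 is false.

S2: In symbols: Q nor ((P and U) and R)

P and U = True and True = True
(P and U) and R = True and False = False
Q nor ((P and U) and R) = True nor False = False
Thus S2 is false.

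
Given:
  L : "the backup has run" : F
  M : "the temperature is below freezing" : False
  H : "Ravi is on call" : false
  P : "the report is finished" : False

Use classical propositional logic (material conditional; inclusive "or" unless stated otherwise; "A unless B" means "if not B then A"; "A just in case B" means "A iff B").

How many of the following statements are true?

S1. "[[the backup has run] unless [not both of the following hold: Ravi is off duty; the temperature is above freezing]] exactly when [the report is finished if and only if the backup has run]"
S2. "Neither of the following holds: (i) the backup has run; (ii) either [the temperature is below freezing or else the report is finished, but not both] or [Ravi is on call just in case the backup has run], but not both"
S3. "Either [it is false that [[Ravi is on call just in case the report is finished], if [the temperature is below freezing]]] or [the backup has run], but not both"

S1: In symbols: (L | (~H nand ~M)) <-> (P <-> L)

~H = ~F = T
~M = ~F = T
~H nand ~M = T nand T = F
L | (~H nand ~M) = F | F = F
P <-> L = F <-> F = T
(L | (~H nand ~M)) <-> (P <-> L) = F <-> T = F
Hence S1 is false.

S2: Formalization: L nor ((M xor P) xor (H <-> L))

M xor P = F xor F = F
H <-> L = F <-> F = T
(M xor P) xor (H <-> L) = F xor T = T
L nor ((M xor P) xor (H <-> L)) = F nor T = F
So S2 is false.

S3: In symbols: ~(M -> (H <-> P)) xor L

H <-> P = F <-> F = T
M -> (H <-> P) = F -> T = T
~(M -> (H <-> P)) = ~T = F
~(M -> (H <-> P)) xor L = F xor F = F
So S3 is false.

True statements: 0 (none).

0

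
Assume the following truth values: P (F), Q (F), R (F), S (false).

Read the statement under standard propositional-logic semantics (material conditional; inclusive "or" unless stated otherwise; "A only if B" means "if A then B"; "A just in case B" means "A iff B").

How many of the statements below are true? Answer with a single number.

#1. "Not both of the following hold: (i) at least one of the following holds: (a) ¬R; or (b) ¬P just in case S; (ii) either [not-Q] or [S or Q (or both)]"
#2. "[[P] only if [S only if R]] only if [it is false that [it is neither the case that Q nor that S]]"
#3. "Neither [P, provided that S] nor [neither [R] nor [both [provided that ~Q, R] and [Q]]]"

0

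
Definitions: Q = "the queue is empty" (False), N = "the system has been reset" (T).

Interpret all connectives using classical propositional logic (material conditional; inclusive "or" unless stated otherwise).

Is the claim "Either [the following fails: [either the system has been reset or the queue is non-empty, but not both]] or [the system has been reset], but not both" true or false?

false

In symbols: ~(N xor ~Q) xor N

~Q = ~F = T
N xor ~Q = T xor T = F
~(N xor ~Q) = ~F = T
~(N xor ~Q) xor N = T xor T = F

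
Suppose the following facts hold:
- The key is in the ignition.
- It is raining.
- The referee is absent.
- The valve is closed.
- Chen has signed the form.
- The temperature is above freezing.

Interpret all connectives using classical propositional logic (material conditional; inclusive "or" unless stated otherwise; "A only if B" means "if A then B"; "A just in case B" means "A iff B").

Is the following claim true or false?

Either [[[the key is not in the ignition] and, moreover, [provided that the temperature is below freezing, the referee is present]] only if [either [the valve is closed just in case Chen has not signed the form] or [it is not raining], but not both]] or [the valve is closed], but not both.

Let U = "the key is in the ignition" (T), K = "the temperature is below freezing" (F), G = "the referee is present" (F), N = "the valve is open" (F), R = "Chen has signed the form" (T), M = "it is raining" (T).
This is ((¬U ∧ (K → G)) → ((¬N ↔ ¬R) ⊕ ¬M)) ⊕ ¬N.

¬U = ¬T = F
K → G = F → F = T
¬U ∧ (K → G) = F ∧ T = F
¬N = ¬F = T
¬R = ¬T = F
¬N ↔ ¬R = T ↔ F = F
¬M = ¬T = F
(¬N ↔ ¬R) ⊕ ¬M = F ⊕ F = F
(¬U ∧ (K → G)) → ((¬N ↔ ¬R) ⊕ ¬M) = F → F = T
¬N = ¬F = T
((¬U ∧ (K → G)) → ((¬N ↔ ¬R) ⊕ ¬M)) ⊕ ¬N = T ⊕ T = F

False.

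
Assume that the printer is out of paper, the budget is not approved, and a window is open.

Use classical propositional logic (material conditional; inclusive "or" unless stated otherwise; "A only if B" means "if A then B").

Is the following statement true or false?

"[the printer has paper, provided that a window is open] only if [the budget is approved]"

The statement is true.

Let S = "a window is open" (T), G = "the printer has paper" (F), M = "the budget is approved" (F).
This is (S → G) → M.

S → G = T → F = F
(S → G) → M = F → F = T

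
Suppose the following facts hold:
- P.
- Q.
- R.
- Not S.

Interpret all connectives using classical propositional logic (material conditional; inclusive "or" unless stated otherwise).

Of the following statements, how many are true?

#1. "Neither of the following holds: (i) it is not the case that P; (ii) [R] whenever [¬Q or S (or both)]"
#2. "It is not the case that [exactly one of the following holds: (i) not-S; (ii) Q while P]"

1

#1: This is ¬P ↓ ((¬Q ∨ S) → R).

¬P = ¬T = F
¬Q = ¬T = F
¬Q ∨ S = F ∨ F = F
(¬Q ∨ S) → R = F → T = T
¬P ↓ ((¬Q ∨ S) → R) = F ↓ T = F
Thus #1 is false.

#2: This is ¬(¬S ⊕ (Q ∧ P)).

¬S = ¬F = T
Q ∧ P = T ∧ T = T
¬S ⊕ (Q ∧ P) = T ⊕ T = F
¬(¬S ⊕ (Q ∧ P)) = ¬F = T
Hence #2 is true.

1 of the 2 statements is true (#2).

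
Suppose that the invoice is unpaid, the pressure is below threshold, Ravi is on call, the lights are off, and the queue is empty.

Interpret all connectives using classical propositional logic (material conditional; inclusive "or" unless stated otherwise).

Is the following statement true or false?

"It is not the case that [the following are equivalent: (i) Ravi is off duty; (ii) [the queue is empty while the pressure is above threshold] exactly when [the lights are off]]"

Let R = "Ravi is on call" (T), U = "the queue is empty" (T), Q = "the pressure is above threshold" (F), S = "the lights are on" (F).
Formalization: ~(~R <-> ((U & Q) <-> ~S))

~R = ~T = F
U & Q = T & F = F
~S = ~F = T
(U & Q) <-> ~S = F <-> T = F
~R <-> ((U & Q) <-> ~S) = F <-> F = T
~(~R <-> ((U & Q) <-> ~S)) = ~T = F

The statement is false.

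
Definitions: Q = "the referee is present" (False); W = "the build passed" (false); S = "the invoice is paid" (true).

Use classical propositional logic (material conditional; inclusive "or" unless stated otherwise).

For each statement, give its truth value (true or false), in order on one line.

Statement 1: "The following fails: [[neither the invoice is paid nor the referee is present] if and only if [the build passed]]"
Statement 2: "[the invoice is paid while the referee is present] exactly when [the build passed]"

Statement 1 F, Statement 2 T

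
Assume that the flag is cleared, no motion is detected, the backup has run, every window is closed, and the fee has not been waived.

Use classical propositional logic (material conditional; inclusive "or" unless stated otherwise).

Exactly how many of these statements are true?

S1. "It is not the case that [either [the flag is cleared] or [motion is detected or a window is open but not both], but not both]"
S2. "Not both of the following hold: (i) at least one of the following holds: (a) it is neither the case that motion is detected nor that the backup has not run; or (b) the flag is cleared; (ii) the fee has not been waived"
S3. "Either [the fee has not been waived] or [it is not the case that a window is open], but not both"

0

Let G = "the flag is set" (F), H = "motion is detected" (F), R = "a window is open" (F), K = "the backup has run" (T), V = "the fee has been waived" (F).

S1: In symbols: ~(~G xor (H xor R))

~G = ~F = T
H xor R = F xor F = F
~G xor (H xor R) = T xor F = T
~(~G xor (H xor R)) = ~T = F
Thus S1 is false.

S2: Parsed as ((H nor ~K) | ~G) nand ~V

~K = ~T = F
H nor ~K = F nor F = T
~G = ~F = T
(H nor ~K) | ~G = T | T = T
~V = ~F = T
((H nor ~K) | ~G) nand ~V = T nand T = F
Hence S2 is false.

S3: This is ~V xor ~R.

~V = ~F = T
~R = ~F = T
~V xor ~R = T xor T = F
Thus S3 is false.

0 of the 3 statements are true (none).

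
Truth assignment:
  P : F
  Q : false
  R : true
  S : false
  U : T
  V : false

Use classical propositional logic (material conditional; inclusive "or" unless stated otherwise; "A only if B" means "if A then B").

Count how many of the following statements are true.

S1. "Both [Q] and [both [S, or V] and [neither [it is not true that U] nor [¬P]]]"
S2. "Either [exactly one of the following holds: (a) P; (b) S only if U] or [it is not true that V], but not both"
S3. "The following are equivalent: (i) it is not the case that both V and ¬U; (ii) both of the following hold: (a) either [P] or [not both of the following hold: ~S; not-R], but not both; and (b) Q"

0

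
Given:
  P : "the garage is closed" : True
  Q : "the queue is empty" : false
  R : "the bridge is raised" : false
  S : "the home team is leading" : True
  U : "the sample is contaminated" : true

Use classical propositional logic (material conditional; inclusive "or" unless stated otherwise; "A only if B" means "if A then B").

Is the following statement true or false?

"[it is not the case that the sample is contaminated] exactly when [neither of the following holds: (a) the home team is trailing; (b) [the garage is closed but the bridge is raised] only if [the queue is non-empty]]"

The statement is true.

Formalization: not U iff (not S nor ((P and R) -> not Q))

not U = not True = False
not S = not True = False
P and R = True and False = False
not Q = not False = True
(P and R) -> not Q = False -> True = True
not S nor ((P and R) -> not Q) = False nor True = False
not U iff (not S nor ((P and R) -> not Q)) = False iff False = True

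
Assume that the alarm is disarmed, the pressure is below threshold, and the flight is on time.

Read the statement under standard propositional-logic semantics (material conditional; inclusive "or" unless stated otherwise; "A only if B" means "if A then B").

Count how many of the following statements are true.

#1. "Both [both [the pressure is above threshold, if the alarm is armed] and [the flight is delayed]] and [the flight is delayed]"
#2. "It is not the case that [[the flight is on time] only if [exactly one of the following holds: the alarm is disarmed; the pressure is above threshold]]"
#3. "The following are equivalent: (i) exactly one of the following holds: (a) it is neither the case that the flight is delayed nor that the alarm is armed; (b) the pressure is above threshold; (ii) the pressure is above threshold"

0

Let D = "the alarm is armed" (F), G = "the pressure is above threshold" (F), N = "the flight is delayed" (F).

#1: In symbols: ((D -> G) & N) & N

D -> G = F -> F = T
(D -> G) & N = T & F = F
((D -> G) & N) & N = F & F = F
Hence #1 is false.

#2: Parsed as ~(~N -> (~D xor G))

~N = ~F = T
~D = ~F = T
~D xor G = T xor F = T
~N -> (~D xor G) = T -> T = T
~(~N -> (~D xor G)) = ~T = F
Thus #2 is false.

#3: Formalization: ((N nor D) xor G) <-> G

N nor D = F nor F = T
(N nor D) xor G = T xor F = T
((N nor D) xor G) <-> G = T <-> F = F
So #3 is false.

0 of the 3 statements are true (none).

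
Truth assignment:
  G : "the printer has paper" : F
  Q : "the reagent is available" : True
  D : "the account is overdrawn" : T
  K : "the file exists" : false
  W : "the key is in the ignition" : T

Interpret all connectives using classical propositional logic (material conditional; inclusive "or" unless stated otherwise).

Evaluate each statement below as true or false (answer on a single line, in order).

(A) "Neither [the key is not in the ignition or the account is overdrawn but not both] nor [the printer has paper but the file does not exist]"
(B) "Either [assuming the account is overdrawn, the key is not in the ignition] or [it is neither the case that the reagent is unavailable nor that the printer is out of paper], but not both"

(A) F; (B) F

(A): In symbols: (not W xor D) nor (G and not K)

not W = not True = False
not W xor D = False xor True = True
not K = not False = True
G and not K = False and True = False
(not W xor D) nor (G and not K) = True nor False = False
Hence (A) is false.

(B): In symbols: (D -> not W) xor (not Q nor not G)

not W = not True = False
D -> not W = True -> False = False
not Q = not True = False
not G = not False = True
not Q nor not G = False nor True = False
(D -> not W) xor (not Q nor not G) = False xor False = False
Thus (B) is false.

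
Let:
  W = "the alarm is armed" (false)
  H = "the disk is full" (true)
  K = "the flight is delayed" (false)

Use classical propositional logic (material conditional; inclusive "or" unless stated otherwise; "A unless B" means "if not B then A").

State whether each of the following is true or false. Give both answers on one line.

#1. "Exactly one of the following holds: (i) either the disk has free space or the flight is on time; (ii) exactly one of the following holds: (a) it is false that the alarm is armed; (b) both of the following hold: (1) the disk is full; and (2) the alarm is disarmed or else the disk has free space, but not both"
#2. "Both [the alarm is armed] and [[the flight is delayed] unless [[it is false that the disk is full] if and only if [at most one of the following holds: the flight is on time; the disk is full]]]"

#1: This is (~H | ~K) xor (~W xor (H & (~W xor ~H))).

~H = ~T = F
~K = ~F = T
~H | ~K = F | T = T
~W = ~F = T
~W = ~F = T
~H = ~T = F
~W xor ~H = T xor F = T
H & (~W xor ~H) = T & T = T
~W xor (H & (~W xor ~H)) = T xor T = F
(~H | ~K) xor (~W xor (H & (~W xor ~H))) = T xor F = T
So #1 is true.

#2: Formalization: W & (K | (~H <-> (~K nand H)))

~H = ~T = F
~K = ~F = T
~K nand H = T nand T = F
~H <-> (~K nand H) = F <-> F = T
K | (~H <-> (~K nand H)) = F | T = T
W & (K | (~H <-> (~K nand H))) = F & T = F
So #2 is false.

#1 true; #2 false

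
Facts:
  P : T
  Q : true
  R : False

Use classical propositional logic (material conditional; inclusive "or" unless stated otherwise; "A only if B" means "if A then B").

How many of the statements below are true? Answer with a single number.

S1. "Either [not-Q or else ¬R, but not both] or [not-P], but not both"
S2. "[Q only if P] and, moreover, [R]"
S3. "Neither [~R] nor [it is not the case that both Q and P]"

1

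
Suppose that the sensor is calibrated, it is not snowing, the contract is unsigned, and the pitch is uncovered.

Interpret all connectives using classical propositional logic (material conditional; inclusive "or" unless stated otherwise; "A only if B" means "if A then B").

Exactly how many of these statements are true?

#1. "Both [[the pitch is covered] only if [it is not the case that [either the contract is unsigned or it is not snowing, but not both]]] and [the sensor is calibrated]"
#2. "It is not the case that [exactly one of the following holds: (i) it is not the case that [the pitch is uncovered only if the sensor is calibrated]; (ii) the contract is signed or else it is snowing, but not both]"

Let G = "the pitch is covered" (False), L = "the contract is signed" (False), M = "it is snowing" (False), R = "the sensor is calibrated" (True).

#1: In symbols: (G -> not (not L xor not M)) and R

not L = not False = True
not M = not False = True
not L xor not M = True xor True = False
not (not L xor not M) = not False = True
G -> not (not L xor not M) = False -> True = True
(G -> not (not L xor not M)) and R = True and True = True
So #1 is true.

#2: Formalization: not (not (not G -> R) xor (L xor M))

not G = not False = True
not G -> R = True -> True = True
not (not G -> R) = not True = False
L xor M = False xor False = False
not (not G -> R) xor (L xor M) = False xor False = False
not (not (not G -> R) xor (L xor M)) = not False = True
So #2 is true.

True statements: 2.

2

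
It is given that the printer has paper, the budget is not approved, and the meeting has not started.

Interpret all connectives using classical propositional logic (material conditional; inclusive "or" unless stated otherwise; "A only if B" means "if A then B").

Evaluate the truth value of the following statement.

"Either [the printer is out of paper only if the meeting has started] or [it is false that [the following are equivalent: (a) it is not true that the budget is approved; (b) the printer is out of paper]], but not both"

false

Let P = "the printer has paper" (T), R = "the meeting has started" (F), Q = "the budget is approved" (F).
Parsed as (¬P → R) ⊕ ¬(¬Q ↔ ¬P)

¬P = ¬T = F
¬P → R = F → F = T
¬Q = ¬F = T
¬P = ¬T = F
¬Q ↔ ¬P = T ↔ F = F
¬(¬Q ↔ ¬P) = ¬F = T
(¬P → R) ⊕ ¬(¬Q ↔ ¬P) = T ⊕ T = F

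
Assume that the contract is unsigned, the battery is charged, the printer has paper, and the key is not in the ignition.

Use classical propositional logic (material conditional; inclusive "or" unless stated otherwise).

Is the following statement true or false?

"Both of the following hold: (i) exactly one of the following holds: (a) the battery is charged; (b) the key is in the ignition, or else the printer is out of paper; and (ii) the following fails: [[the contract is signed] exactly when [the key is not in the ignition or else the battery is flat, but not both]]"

True.

Let N = "the battery is charged" (T), S = "the key is in the ignition" (F), P = "the printer has paper" (T), H = "the contract is signed" (F).
Formalization: (N xor (S | ~P)) & ~(H <-> (~S xor ~N))

~P = ~T = F
S | ~P = F | F = F
N xor (S | ~P) = T xor F = T
~S = ~F = T
~N = ~T = F
~S xor ~N = T xor F = T
H <-> (~S xor ~N) = F <-> T = F
~(H <-> (~S xor ~N)) = ~F = T
(N xor (S | ~P)) & ~(H <-> (~S xor ~N)) = T & T = T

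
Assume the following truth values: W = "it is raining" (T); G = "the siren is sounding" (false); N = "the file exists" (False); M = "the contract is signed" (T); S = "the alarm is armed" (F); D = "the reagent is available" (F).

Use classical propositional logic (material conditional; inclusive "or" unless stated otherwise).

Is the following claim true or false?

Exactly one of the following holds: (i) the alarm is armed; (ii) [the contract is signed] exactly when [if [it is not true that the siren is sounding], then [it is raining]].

True.

In symbols: S xor (M iff (not G -> W))

not G = not False = True
not G -> W = True -> True = True
M iff (not G -> W) = True iff True = True
S xor (M iff (not G -> W)) = False xor True = True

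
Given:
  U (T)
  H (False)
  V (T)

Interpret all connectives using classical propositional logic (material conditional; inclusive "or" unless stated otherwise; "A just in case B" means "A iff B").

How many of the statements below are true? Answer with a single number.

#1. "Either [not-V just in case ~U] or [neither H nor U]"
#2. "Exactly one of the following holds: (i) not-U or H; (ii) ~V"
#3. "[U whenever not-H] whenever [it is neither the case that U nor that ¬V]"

2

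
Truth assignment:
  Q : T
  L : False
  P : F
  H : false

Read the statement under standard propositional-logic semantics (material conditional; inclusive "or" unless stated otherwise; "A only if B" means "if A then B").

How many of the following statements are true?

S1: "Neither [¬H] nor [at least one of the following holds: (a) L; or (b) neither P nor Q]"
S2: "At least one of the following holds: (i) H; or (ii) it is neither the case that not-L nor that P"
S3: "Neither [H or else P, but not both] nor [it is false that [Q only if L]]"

0

S1: Formalization: ¬H ↓ (L ∨ (P ↓ Q))

¬H = ¬F = T
P ↓ Q = F ↓ T = F
L ∨ (P ↓ Q) = F ∨ F = F
¬H ↓ (L ∨ (P ↓ Q)) = T ↓ F = F
So S1 is false.

S2: Formalization: H ∨ (¬L ↓ P)

¬L = ¬F = T
¬L ↓ P = T ↓ F = F
H ∨ (¬L ↓ P) = F ∨ F = F
Thus S2 is false.

S3: Parsed as (H ⊕ P) ↓ ¬(Q → L)

H ⊕ P = F ⊕ F = F
Q → L = T → F = F
¬(Q → L) = ¬F = T
(H ⊕ P) ↓ ¬(Q → L) = F ↓ T = F
Hence S3 is false.

0 of the 3 statements are true (none).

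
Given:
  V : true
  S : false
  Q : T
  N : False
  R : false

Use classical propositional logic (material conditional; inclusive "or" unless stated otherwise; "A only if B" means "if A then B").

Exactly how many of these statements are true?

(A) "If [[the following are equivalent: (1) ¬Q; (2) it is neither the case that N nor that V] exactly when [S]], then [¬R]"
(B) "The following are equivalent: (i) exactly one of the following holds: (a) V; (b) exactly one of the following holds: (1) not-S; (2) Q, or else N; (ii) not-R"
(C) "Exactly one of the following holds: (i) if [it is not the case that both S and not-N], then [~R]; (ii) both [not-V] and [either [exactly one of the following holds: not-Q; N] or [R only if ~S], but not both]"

(A): In symbols: ((not Q iff (N nor V)) iff S) -> not R

not Q = not True = False
N nor V = False nor True = False
not Q iff (N nor V) = False iff False = True
(not Q iff (N nor V)) iff S = True iff False = False
not R = not False = True
((not Q iff (N nor V)) iff S) -> not R = False -> True = True
Thus (A) is true.

(B): Parsed as (V xor (not S xor (Q or N))) iff not R

not S = not False = True
Q or N = True or False = True
not S xor (Q or N) = True xor True = False
V xor (not S xor (Q or N)) = True xor False = True
not R = not False = True
(V xor (not S xor (Q or N))) iff not R = True iff True = True
Thus (B) is true.

(C): In symbols: ((S nand not N) -> not R) xor (not V and ((not Q xor N) xor (R -> not S)))

not N = not False = True
S nand not N = False nand True = True
not R = not False = True
(S nand not N) -> not R = True -> True = True
not V = not True = False
not Q = not True = False
not Q xor N = False xor False = False
not S = not False = True
R -> not S = False -> True = True
(not Q xor N) xor (R -> not S) = False xor True = True
not V and ((not Q xor N) xor (R -> not S)) = False and True = False
((S nand not N) -> not R) xor (not V and ((not Q xor N) xor (R -> not S))) = True xor False = True
So (C) is true.

Count: 3.

3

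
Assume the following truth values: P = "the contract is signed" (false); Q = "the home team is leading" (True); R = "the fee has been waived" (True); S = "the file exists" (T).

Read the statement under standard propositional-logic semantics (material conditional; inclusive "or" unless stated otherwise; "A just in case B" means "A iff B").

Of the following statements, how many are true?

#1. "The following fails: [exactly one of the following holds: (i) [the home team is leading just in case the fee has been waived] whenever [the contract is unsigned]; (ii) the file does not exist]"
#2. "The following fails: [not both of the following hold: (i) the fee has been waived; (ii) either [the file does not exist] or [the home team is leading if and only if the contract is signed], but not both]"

0

#1: This is ¬((¬P → (Q ↔ R)) ⊕ ¬S).

¬P = ¬F = T
Q ↔ R = T ↔ T = T
¬P → (Q ↔ R) = T → T = T
¬S = ¬T = F
(¬P → (Q ↔ R)) ⊕ ¬S = T ⊕ F = T
¬((¬P → (Q ↔ R)) ⊕ ¬S) = ¬T = F
Thus #1 is false.

#2: Parsed as ¬(R ↑ (¬S ⊕ (Q ↔ P)))

¬S = ¬T = F
Q ↔ P = T ↔ F = F
¬S ⊕ (Q ↔ P) = F ⊕ F = F
R ↑ (¬S ⊕ (Q ↔ P)) = T ↑ F = T
¬(R ↑ (¬S ⊕ (Q ↔ P))) = ¬T = F
So #2 is false.

0 of the 2 statements are true (none).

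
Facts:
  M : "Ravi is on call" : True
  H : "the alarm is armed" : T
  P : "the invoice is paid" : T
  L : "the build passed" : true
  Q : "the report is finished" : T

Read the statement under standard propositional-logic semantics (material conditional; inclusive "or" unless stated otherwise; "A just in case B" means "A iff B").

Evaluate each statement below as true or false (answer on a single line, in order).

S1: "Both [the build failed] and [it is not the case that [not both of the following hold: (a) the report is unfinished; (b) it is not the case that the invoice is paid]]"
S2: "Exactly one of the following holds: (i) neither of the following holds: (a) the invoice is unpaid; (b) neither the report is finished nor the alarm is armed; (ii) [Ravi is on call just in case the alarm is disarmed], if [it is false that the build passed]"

S1 False; S2 False

S1: Parsed as ~L & ~(~Q nand ~P)

~L = ~T = F
~Q = ~T = F
~P = ~T = F
~Q nand ~P = F nand F = T
~(~Q nand ~P) = ~T = F
~L & ~(~Q nand ~P) = F & F = F
Hence S1 is false.

S2: In symbols: (~P nor (Q nor H)) xor (~L -> (M <-> ~H))

~P = ~T = F
Q nor H = T nor T = F
~P nor (Q nor H) = F nor F = T
~L = ~T = F
~H = ~T = F
M <-> ~H = T <-> F = F
~L -> (M <-> ~H) = F -> F = T
(~P nor (Q nor H)) xor (~L -> (M <-> ~H)) = T xor T = F
So S2 is false.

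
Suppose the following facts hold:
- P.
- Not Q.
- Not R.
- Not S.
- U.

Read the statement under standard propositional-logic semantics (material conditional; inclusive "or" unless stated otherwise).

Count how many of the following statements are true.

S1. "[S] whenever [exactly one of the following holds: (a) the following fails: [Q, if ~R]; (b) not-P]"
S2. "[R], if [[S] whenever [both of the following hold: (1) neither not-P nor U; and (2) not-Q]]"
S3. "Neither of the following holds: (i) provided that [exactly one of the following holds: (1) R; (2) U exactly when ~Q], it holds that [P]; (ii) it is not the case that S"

0

S1: This is (¬(¬R → Q) ⊕ ¬P) → S.

¬R = ¬F = T
¬R → Q = T → F = F
¬(¬R → Q) = ¬F = T
¬P = ¬T = F
¬(¬R → Q) ⊕ ¬P = T ⊕ F = T
(¬(¬R → Q) ⊕ ¬P) → S = T → F = F
So S1 is false.

S2: This is (((¬P ↓ U) ∧ ¬Q) → S) → R.

¬P = ¬T = F
¬P ↓ U = F ↓ T = F
¬Q = ¬F = T
(¬P ↓ U) ∧ ¬Q = F ∧ T = F
((¬P ↓ U) ∧ ¬Q) → S = F → F = T
(((¬P ↓ U) ∧ ¬Q) → S) → R = T → F = F
So S2 is false.

S3: Parsed as ((R ⊕ (U ↔ ¬Q)) → P) ↓ ¬S

¬Q = ¬F = T
U ↔ ¬Q = T ↔ T = T
R ⊕ (U ↔ ¬Q) = F ⊕ T = T
(R ⊕ (U ↔ ¬Q)) → P = T → T = T
¬S = ¬F = T
((R ⊕ (U ↔ ¬Q)) → P) ↓ ¬S = T ↓ T = F
So S3 is false.

True statements: 0 (none).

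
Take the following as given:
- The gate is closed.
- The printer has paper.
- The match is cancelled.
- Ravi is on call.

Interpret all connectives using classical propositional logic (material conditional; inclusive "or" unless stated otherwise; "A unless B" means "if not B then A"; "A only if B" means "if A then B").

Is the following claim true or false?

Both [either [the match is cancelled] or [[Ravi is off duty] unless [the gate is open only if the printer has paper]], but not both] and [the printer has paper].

False

Let P = "the match is cancelled" (True), G = "Ravi is on call" (True), Q = "the gate is open" (False), W = "the printer has paper" (True).
Parsed as (P xor (not G or (Q -> W))) and W

not G = not True = False
Q -> W = False -> True = True
not G or (Q -> W) = False or True = True
P xor (not G or (Q -> W)) = True xor True = False
(P xor (not G or (Q -> W))) and W = False and True = False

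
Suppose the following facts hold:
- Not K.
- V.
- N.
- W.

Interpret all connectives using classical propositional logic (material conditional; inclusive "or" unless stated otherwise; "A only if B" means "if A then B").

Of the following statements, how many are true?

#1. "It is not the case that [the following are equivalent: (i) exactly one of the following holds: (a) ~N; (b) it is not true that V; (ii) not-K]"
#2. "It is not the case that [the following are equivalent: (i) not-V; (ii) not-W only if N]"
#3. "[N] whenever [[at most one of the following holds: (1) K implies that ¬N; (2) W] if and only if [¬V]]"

3

#1: In symbols: ¬((¬N ⊕ ¬V) ↔ ¬K)

¬N = ¬T = F
¬V = ¬T = F
¬N ⊕ ¬V = F ⊕ F = F
¬K = ¬F = T
(¬N ⊕ ¬V) ↔ ¬K = F ↔ T = F
¬((¬N ⊕ ¬V) ↔ ¬K) = ¬F = T
Hence #1 is true.

#2: Formalization: ¬(¬V ↔ (¬W → N))

¬V = ¬T = F
¬W = ¬T = F
¬W → N = F → T = T
¬V ↔ (¬W → N) = F ↔ T = F
¬(¬V ↔ (¬W → N)) = ¬F = T
Thus #2 is true.

#3: Formalization: (((K → ¬N) ↑ W) ↔ ¬V) → N

¬N = ¬T = F
K → ¬N = F → F = T
(K → ¬N) ↑ W = T ↑ T = F
¬V = ¬T = F
((K → ¬N) ↑ W) ↔ ¬V = F ↔ F = T
(((K → ¬N) ↑ W) ↔ ¬V) → N = T → T = T
So #3 is true.

True statements: 3 (#1, #2, #3).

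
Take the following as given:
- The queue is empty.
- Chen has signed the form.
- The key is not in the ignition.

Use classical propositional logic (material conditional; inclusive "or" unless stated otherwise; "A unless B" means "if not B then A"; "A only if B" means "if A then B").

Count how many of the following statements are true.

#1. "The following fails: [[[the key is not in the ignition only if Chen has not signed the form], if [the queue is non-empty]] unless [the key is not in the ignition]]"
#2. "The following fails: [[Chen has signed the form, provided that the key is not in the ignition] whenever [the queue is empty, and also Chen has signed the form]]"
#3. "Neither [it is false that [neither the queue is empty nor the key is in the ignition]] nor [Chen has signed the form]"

Let P = "the queue is empty" (T), Q = "the key is in the ignition" (F), H = "Chen has signed the form" (T).

#1: Parsed as ¬((¬P → (¬Q → ¬H)) ∨ ¬Q)

¬P = ¬T = F
¬Q = ¬F = T
¬H = ¬T = F
¬Q → ¬H = T → F = F
¬P → (¬Q → ¬H) = F → F = T
¬Q = ¬F = T
(¬P → (¬Q → ¬H)) ∨ ¬Q = T ∨ T = T
¬((¬P → (¬Q → ¬H)) ∨ ¬Q) = ¬T = F
So #1 is false.

#2: This is ¬((P ∧ H) → (¬Q → H)).

P ∧ H = T ∧ T = T
¬Q = ¬F = T
¬Q → H = T → T = T
(P ∧ H) → (¬Q → H) = T → T = T
¬((P ∧ H) → (¬Q → H)) = ¬T = F
Thus #2 is false.

#3: Parsed as ¬(P ↓ Q) ↓ H

P ↓ Q = T ↓ F = F
¬(P ↓ Q) = ¬F = T
¬(P ↓ Q) ↓ H = T ↓ T = F
Hence #3 is false.

Count: 0.

0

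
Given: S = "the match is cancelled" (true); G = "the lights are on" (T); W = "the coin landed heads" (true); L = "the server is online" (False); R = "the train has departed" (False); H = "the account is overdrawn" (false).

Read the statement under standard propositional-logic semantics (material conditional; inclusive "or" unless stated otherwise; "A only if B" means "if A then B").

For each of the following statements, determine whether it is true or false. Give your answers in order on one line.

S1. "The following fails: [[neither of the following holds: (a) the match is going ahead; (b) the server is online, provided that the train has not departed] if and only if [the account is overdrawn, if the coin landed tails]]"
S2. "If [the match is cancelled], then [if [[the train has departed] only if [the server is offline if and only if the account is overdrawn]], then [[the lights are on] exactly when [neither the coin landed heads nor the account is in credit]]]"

S1: Parsed as not ((not S nor (not R -> L)) iff (not W -> H))

not S = not True = False
not R = not False = True
not R -> L = True -> False = False
not S nor (not R -> L) = False nor False = True
not W = not True = False
not W -> H = False -> False = True
(not S nor (not R -> L)) iff (not W -> H) = True iff True = True
not ((not S nor (not R -> L)) iff (not W -> H)) = not True = False
Hence S1 is false.

S2: Parsed as S -> ((R -> (not L iff H)) -> (G iff (W nor not H)))

not L = not False = True
not L iff H = True iff False = False
R -> (not L iff H) = False -> False = True
not H = not False = True
W nor not H = True nor True = False
G iff (W nor not H) = True iff False = False
(R -> (not L iff H)) -> (G iff (W nor not H)) = True -> False = False
S -> ((R -> (not L iff H)) -> (G iff (W nor not H))) = True -> False = False
So S2 is false.

S1 False, S2 False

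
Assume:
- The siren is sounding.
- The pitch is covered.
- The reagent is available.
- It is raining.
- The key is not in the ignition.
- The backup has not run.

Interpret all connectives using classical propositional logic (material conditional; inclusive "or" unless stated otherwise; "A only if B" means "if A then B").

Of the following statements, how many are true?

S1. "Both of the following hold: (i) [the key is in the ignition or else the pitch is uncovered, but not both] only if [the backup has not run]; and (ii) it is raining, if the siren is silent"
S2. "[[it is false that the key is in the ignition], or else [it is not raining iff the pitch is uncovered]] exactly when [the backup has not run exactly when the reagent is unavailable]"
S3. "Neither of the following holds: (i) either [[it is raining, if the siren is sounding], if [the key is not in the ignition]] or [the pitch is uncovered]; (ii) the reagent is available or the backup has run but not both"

1

Let U = "the key is in the ignition" (F), Q = "the pitch is covered" (T), V = "the backup has run" (F), P = "the siren is sounding" (T), S = "it is raining" (T), R = "the reagent is available" (T).

S1: Formalization: ((U ⊕ ¬Q) → ¬V) ∧ (¬P → S)

¬Q = ¬T = F
U ⊕ ¬Q = F ⊕ F = F
¬V = ¬F = T
(U ⊕ ¬Q) → ¬V = F → T = T
¬P = ¬T = F
¬P → S = F → T = T
((U ⊕ ¬Q) → ¬V) ∧ (¬P → S) = T ∧ T = T
Hence S1 is true.

S2: Parsed as (¬U ∨ (¬S ↔ ¬Q)) ↔ (¬V ↔ ¬R)

¬U = ¬F = T
¬S = ¬T = F
¬Q = ¬T = F
¬S ↔ ¬Q = F ↔ F = T
¬U ∨ (¬S ↔ ¬Q) = T ∨ T = T
¬V = ¬F = T
¬R = ¬T = F
¬V ↔ ¬R = T ↔ F = F
(¬U ∨ (¬S ↔ ¬Q)) ↔ (¬V ↔ ¬R) = T ↔ F = F
Hence S2 is false.

S3: This is ((¬U → (P → S)) ∨ ¬Q) ↓ (R ⊕ V).

¬U = ¬F = T
P → S = T → T = T
¬U → (P → S) = T → T = T
¬Q = ¬T = F
(¬U → (P → S)) ∨ ¬Q = T ∨ F = T
R ⊕ V = T ⊕ F = T
((¬U → (P → S)) ∨ ¬Q) ↓ (R ⊕ V) = T ↓ T = F
Hence S3 is false.

True statements: 1 (S1).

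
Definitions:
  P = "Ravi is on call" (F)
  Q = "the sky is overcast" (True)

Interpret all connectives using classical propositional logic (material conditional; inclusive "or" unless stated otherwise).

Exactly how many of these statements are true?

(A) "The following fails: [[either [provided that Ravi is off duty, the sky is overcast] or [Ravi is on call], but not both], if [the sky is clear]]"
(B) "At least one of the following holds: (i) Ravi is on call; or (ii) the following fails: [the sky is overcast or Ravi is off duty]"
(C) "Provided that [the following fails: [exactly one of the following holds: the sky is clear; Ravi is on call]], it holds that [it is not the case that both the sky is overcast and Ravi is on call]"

(A): Parsed as not (not Q -> ((not P -> Q) xor P))

not Q = not True = False
not P = not False = True
not P -> Q = True -> True = True
(not P -> Q) xor P = True xor False = True
not Q -> ((not P -> Q) xor P) = False -> True = True
not (not Q -> ((not P -> Q) xor P)) = not True = False
Thus (A) is false.

(B): Formalization: P or not (Q or not P)

not P = not False = True
Q or not P = True or True = True
not (Q or not P) = not True = False
P or not (Q or not P) = False or False = False
Hence (B) is false.

(C): This is not (not Q xor P) -> (Q nand P).

not Q = not True = False
not Q xor P = False xor False = False
not (not Q xor P) = not False = True
Q nand P = True nand False = True
not (not Q xor P) -> (Q nand P) = True -> True = True
Thus (C) is true.

1 of the 3 statements is true ((C)).

1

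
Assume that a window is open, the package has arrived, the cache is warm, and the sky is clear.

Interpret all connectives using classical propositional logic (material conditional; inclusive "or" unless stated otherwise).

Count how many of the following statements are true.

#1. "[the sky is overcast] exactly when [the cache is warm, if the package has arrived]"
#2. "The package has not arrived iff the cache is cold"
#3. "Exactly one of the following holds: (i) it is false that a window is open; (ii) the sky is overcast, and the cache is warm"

1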